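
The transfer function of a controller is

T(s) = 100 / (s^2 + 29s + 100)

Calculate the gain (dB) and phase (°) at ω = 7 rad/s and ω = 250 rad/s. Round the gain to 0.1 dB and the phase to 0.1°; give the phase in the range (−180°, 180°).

Substitute s = j7:
Numerator: 100 = 100 + j0
Denominator: (j7)^2 + 29(j7) + 100 = 51 + j203
|N| = √(100² + 0²) ≈ 100, ∠N ≈ 0.00°
|D| = √(51² + 203²) ≈ 209.31, ∠D ≈ 75.90°
|T| = 100 / 209.31 ≈ 0.47776
Gain = 20 log₁₀(0.47776) ≈ -6.42 dB
∠T = 0.00° − 75.90° = -75.90°

Substitute s = j250:
Numerator: 100 = 100 + j0
Denominator: (j250)^2 + 29(j250) + 100 = -62400 + j7250
|N| = √(100² + 0²) ≈ 100, ∠N ≈ 0.00°
|D| = √(62400² + 7250²) ≈ 62820, ∠D ≈ 173.37°
|T| = 100 / 62820 ≈ 0.0015918
Gain = 20 log₁₀(0.0015918) ≈ -55.96 dB
∠T = 0.00° − 173.37° = -173.37°

ω = 7: -6.4 dB, -75.9°; ω = 250: -56.0 dB, -173.4°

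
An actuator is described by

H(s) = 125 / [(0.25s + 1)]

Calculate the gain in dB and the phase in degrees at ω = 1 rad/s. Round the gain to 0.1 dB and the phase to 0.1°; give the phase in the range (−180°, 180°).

41.7 dB, -14.0°

At ω = 1 rad/s:
pole (1 + j1·0.25) = 1 + j0.25 → |·| ≈ 1.0308, ∠ ≈ 14.04°
|H| = 125 · 1 / (1.0308) ≈ 121.27
Gain = 20 log₁₀(121.27) ≈ 41.68 dB
∠H = (0°) − (14.04°) = -14.04°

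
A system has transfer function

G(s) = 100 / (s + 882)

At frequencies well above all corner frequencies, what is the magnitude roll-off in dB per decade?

Each pole contributes −20 dB/decade at high frequency; each zero contributes +20 dB/decade.
Net: 0 zero(s) − 1 pole(s) → -20 dB/decade.

-20 dB/decade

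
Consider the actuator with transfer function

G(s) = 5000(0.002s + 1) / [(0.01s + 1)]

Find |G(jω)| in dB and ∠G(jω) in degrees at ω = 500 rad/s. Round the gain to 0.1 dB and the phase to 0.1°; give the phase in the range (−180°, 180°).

62.8 dB, -33.7°

At ω = 500 rad/s:
zero (1 + j500·0.002) = 1 + j1 → |·| ≈ 1.4142, ∠ ≈ 45.00°
pole (1 + j500·0.01) = 1 + j5 → |·| ≈ 5.099, ∠ ≈ 78.69°
|G| = 5000 · 1.4142 / (5.099) ≈ 1386.7
Gain = 20 log₁₀(1386.7) ≈ 62.84 dB
∠G = (45.00°) − (78.69°) = -33.69°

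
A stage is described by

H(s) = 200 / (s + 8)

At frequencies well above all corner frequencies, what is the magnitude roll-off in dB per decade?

Each pole contributes −20 dB/decade at high frequency; each zero contributes +20 dB/decade.
Net: 0 zero(s) − 1 pole(s) → -20 dB/decade.

-20 dB/decade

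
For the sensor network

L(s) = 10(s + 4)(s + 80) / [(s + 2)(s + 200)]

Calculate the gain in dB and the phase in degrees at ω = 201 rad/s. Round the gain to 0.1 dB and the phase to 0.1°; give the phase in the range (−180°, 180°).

17.7 dB, 22.6°

At s = jω = j201:
zero (s+4): 4 + j201 → |·| = √(4²+201²) = √40417 ≈ 201.04, ∠ = arctan(201/4) ≈ 88.86°
zero (s+80): 80 + j201 → |·| = √(80²+201²) = √46801 ≈ 216.34, ∠ = arctan(201/80) ≈ 68.30°
pole (s+2): 2 + j201 → |·| = √(2²+201²) = √40405 ≈ 201.01, ∠ = arctan(201/2) ≈ 89.43°
pole (s+200): 200 + j201 → |·| = √(200²+201²) = √80401 ≈ 283.55, ∠ = arctan(201/200) ≈ 45.14°
|L| = 10 · 43493 / 56996 ≈ 7.6309
Gain = 20 log₁₀(7.6309) ≈ 17.65 dB
∠L = 157.16° − 134.57° = 22.59°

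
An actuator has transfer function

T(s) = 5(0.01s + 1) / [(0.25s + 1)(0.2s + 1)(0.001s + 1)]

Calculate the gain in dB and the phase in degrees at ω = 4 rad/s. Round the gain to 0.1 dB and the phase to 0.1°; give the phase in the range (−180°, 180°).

At ω = 4 rad/s:
zero (1 + j4·0.01) = 1 + j0.04 → |·| ≈ 1.0008, ∠ ≈ 2.29°
pole (1 + j4·0.25) = 1 + j1 → |·| ≈ 1.4142, ∠ ≈ 45.00°
pole (1 + j4·0.2) = 1 + j0.8 → |·| ≈ 1.2806, ∠ ≈ 38.66°
pole (1 + j4·0.001) = 1 + j0.004 → |·| ≈ 1, ∠ ≈ 0.23°
|T| = 5 · 1.0008 / (1.4142 · 1.2806 · 1) ≈ 2.7631
Gain = 20 log₁₀(2.7631) ≈ 8.83 dB
∠T = (2.29°) − (45.00° + 38.66° + 0.23°) = -81.60°

8.8 dB, -81.6°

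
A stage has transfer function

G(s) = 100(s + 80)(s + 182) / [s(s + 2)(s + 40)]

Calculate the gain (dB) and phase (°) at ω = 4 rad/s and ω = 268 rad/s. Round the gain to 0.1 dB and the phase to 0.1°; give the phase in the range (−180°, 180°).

ω = 4: 66.1 dB, -155.0°; ω = 268: -6.6 dB, -131.9°

At s = jω = j4:
zero (s+80): 80 + j4 → |·| = √(80²+4²) = √6416 ≈ 80.1, ∠ = arctan(4/80) ≈ 2.86°
zero (s+182): 182 + j4 → |·| = √(182²+4²) = √33140 ≈ 182.04, ∠ = arctan(4/182) ≈ 1.26°
pole (s+2): 2 + j4 → |·| = √(2²+4²) = √20 ≈ 4.4721, ∠ = arctan(4/2) ≈ 63.43°
pole (s+40): 40 + j4 → |·| = √(40²+4²) = √1616 ≈ 40.2, ∠ = arctan(4/40) ≈ 5.71°
pole at origin: |s| = 4, ∠ = 90.00° (in denominator)
|G| = 100 · 14581 / 719.11 ≈ 2027.6
Gain = 20 log₁₀(2027.6) ≈ 66.14 dB
∠G = 4.12° − 159.14° = -155.02°

At s = jω = j268:
zero (s+80): 80 + j268 → |·| = √(80²+268²) = √78224 ≈ 279.69, ∠ = arctan(268/80) ≈ 73.38°
zero (s+182): 182 + j268 → |·| = √(182²+268²) = √104948 ≈ 323.96, ∠ = arctan(268/182) ≈ 55.82°
pole (s+2): 2 + j268 → |·| = √(2²+268²) = √71828 ≈ 268.01, ∠ = arctan(268/2) ≈ 89.57°
pole (s+40): 40 + j268 → |·| = √(40²+268²) = √73424 ≈ 270.97, ∠ = arctan(268/40) ≈ 81.51°
pole at origin: |s| = 268, ∠ = 90.00° (in denominator)
|G| = 100 · 90608 / 1.9463e+07 ≈ 0.46554
Gain = 20 log₁₀(0.46554) ≈ -6.64 dB
∠G = 129.20° − 261.08° = -131.88°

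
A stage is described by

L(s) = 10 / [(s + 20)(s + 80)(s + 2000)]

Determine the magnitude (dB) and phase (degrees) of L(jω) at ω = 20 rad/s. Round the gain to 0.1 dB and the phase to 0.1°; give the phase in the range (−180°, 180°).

-113.4 dB, -59.6°

At s = jω = j20:
pole (s+20): 20 + j20 → |·| = √(20²+20²) = √800 ≈ 28.284, ∠ = arctan(20/20) ≈ 45.00°
pole (s+80): 80 + j20 → |·| = √(80²+20²) = √6800 ≈ 82.462, ∠ = arctan(20/80) ≈ 14.04°
pole (s+2000): 2000 + j20 → |·| = √(2000²+20²) = √4000400 ≈ 2000.1, ∠ = arctan(20/2000) ≈ 0.57°
|L| = 10 / 4.6649e+06 ≈ 2.1437e-06
Gain = 20 log₁₀(2.1437e-06) ≈ -113.38 dB
∠L = 0.00° − 59.61° = -59.61°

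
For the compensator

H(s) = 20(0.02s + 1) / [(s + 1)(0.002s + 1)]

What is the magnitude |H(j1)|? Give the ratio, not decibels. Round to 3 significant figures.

At ω = 1 rad/s:
zero (1 + j1·0.02) = 1 + j0.02 → |·| ≈ 1.0002, ∠ ≈ 1.15°
pole (1 + j1·1) = 1 + j1 → |·| ≈ 1.4142, ∠ ≈ 45.00°
pole (1 + j1·0.002) = 1 + j0.002 → |·| ≈ 1, ∠ ≈ 0.11°
|H| = 20 · 1.0002 / (1.4142 · 1) ≈ 14.145

14.1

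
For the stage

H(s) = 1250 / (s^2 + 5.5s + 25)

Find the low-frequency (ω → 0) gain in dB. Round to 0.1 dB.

34.0 dB

H(0) = 1250 / 25 = 50
20 log₁₀(50) ≈ 33.98 dB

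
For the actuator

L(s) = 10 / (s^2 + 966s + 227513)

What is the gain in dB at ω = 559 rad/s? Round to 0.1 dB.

-94.8 dB

Substitute s = j559:
Numerator: 10 = 10 + j0
Denominator: (j559)^2 + 966(j559) + 227513 = -84968 + j539994
|N| = √(10² + 0²) ≈ 10, ∠N ≈ 0.00°
|D| = √(84968² + 539994²) ≈ 5.4664e+05, ∠D ≈ 98.94°
|L| = 10 / 5.4664e+05 ≈ 1.8294e-05
Gain = 20 log₁₀(1.8294e-05) ≈ -94.75 dB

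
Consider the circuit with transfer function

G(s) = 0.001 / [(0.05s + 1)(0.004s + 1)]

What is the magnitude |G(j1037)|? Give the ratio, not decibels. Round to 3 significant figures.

At ω = 1037 rad/s:
pole (1 + j1037·0.05) = 1 + j51.85 → |·| ≈ 51.86, ∠ ≈ 88.90°
pole (1 + j1037·0.004) = 1 + j4.148 → |·| ≈ 4.2668, ∠ ≈ 76.45°
|G| = 0.001 · 1 / (51.86 · 4.2668) ≈ 4.5192e-06

4.52e-06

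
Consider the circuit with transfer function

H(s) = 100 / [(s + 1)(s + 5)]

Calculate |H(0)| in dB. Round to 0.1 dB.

26.0 dB

H(0) = 100 / (1·5) = 20
20 log₁₀(20) ≈ 26.02 dB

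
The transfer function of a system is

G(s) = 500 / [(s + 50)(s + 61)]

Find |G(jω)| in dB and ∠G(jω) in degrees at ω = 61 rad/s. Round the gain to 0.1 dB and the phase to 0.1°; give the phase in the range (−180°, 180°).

At s = jω = j61:
pole (s+50): 50 + j61 → |·| = √(50²+61²) = √6221 ≈ 78.873, ∠ = arctan(61/50) ≈ 50.66°
pole (s+61): 61 + j61 → |·| = √(61²+61²) = √7442 ≈ 86.267, ∠ = arctan(61/61) ≈ 45.00°
|G| = 500 / 6804.1 ≈ 0.073485
Gain = 20 log₁₀(0.073485) ≈ -22.68 dB
∠G = 0.00° − 95.66° = -95.66°

-22.7 dB, -95.7°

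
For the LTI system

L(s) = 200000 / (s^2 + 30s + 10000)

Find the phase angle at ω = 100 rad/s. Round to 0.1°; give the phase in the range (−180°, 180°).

-90.0°

At s = jω = j100:
quadratic: (j100)² + 30·j100 + 10000 = 0 + j3000 → |·| ≈ 3000, ∠ ≈ 90.00°
∠L = 0.00° − 90.00° = -90.00°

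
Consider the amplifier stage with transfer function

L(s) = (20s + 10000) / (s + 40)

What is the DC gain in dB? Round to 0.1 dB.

48.0 dB

L(0) = 10000 / 40 = 250
20 log₁₀(250) ≈ 47.96 dB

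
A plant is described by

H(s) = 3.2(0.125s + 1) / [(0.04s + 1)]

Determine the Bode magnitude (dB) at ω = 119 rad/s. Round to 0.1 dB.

19.8 dB

At ω = 119 rad/s:
zero (1 + j119·0.125) = 1 + j14.875 → |·| ≈ 14.909, ∠ ≈ 86.15°
pole (1 + j119·0.04) = 1 + j4.76 → |·| ≈ 4.8639, ∠ ≈ 78.14°
|H| = 3.2 · 14.909 / (4.8639) ≈ 9.8088
Gain = 20 log₁₀(9.8088) ≈ 19.83 dB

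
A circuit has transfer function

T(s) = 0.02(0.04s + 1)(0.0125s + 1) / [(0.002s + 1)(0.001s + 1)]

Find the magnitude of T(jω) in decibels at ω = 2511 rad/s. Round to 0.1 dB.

At ω = 2511 rad/s:
zero (1 + j2511·0.04) = 1 + j100.44 → |·| ≈ 100.44, ∠ ≈ 89.43°
zero (1 + j2511·0.0125) = 1 + j31.3875 → |·| ≈ 31.403, ∠ ≈ 88.18°
pole (1 + j2511·0.002) = 1 + j5.022 → |·| ≈ 5.1206, ∠ ≈ 78.74°
pole (1 + j2511·0.001) = 1 + j2.511 → |·| ≈ 2.7028, ∠ ≈ 68.29°
|T| = 0.02 · 100.44 · 31.403 / (5.1206 · 2.7028) ≈ 4.558
Gain = 20 log₁₀(4.558) ≈ 13.18 dB

13.2 dB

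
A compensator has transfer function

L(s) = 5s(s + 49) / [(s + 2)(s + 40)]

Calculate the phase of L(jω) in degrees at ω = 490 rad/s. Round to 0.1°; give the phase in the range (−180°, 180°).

-0.8°

At s = jω = j490:
zero (s+49): 49 + j490 → |·| = √(49²+490²) = √242501 ≈ 492.44, ∠ = arctan(490/49) ≈ 84.29°
zero at origin: s = j490 → |·| = 490, ∠ = 90.00°
pole (s+2): 2 + j490 → |·| = √(2²+490²) = √240104 ≈ 490, ∠ = arctan(490/2) ≈ 89.77°
pole (s+40): 40 + j490 → |·| = √(40²+490²) = √241700 ≈ 491.63, ∠ = arctan(490/40) ≈ 85.33°
∠L = 174.29° − 175.10° = -0.81°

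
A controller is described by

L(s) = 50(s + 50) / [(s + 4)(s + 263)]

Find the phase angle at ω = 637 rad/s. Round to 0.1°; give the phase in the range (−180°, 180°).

At s = jω = j637:
zero (s+50): 50 + j637 → |·| = √(50²+637²) = √408269 ≈ 638.96, ∠ = arctan(637/50) ≈ 85.51°
pole (s+4): 4 + j637 → |·| = √(4²+637²) = √405785 ≈ 637.01, ∠ = arctan(637/4) ≈ 89.64°
pole (s+263): 263 + j637 → |·| = √(263²+637²) = √474938 ≈ 689.16, ∠ = arctan(637/263) ≈ 67.57°
∠L = 85.51° − 157.21° = -71.70°

-71.7°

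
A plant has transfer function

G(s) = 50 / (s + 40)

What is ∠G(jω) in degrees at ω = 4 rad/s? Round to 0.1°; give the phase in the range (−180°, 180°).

Substitute s = j4:
Numerator: 50 = 50 + j0
Denominator: (j4) + 40 = 40 + j4
|N| = √(50² + 0²) ≈ 50, ∠N ≈ 0.00°
|D| = √(40² + 4²) ≈ 40.2, ∠D ≈ 5.71°
∠G = 0.00° − 5.71° = -5.71°

-5.7°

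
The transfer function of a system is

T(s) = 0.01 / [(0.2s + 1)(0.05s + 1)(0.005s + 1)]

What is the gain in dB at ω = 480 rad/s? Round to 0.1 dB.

-115.6 dB

At ω = 480 rad/s:
pole (1 + j480·0.2) = 1 + j96 → |·| ≈ 96.005, ∠ ≈ 89.40°
pole (1 + j480·0.05) = 1 + j24 → |·| ≈ 24.021, ∠ ≈ 87.61°
pole (1 + j480·0.005) = 1 + j2.4 → |·| ≈ 2.6, ∠ ≈ 67.38°
|T| = 0.01 · 1 / (96.005 · 24.021 · 2.6) ≈ 1.6678e-06
Gain = 20 log₁₀(1.6678e-06) ≈ -115.56 dB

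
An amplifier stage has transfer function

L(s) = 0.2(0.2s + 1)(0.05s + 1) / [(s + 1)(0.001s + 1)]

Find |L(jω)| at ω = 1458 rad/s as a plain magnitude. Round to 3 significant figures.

1.65

At ω = 1458 rad/s:
zero (1 + j1458·0.2) = 1 + j291.6 → |·| ≈ 291.6, ∠ ≈ 89.80°
zero (1 + j1458·0.05) = 1 + j72.9 → |·| ≈ 72.907, ∠ ≈ 89.21°
pole (1 + j1458·1) = 1 + j1458 → |·| ≈ 1458, ∠ ≈ 89.96°
pole (1 + j1458·0.001) = 1 + j1.458 → |·| ≈ 1.768, ∠ ≈ 55.55°
|L| = 0.2 · 291.6 · 72.907 / (1458 · 1.768) ≈ 1.6495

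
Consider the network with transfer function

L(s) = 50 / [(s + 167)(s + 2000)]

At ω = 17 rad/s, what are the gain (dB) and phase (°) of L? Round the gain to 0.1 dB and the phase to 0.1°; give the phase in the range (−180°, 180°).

-76.5 dB, -6.3°

At s = jω = j17:
pole (s+167): 167 + j17 → |·| = √(167²+17²) = √28178 ≈ 167.86, ∠ = arctan(17/167) ≈ 5.81°
pole (s+2000): 2000 + j17 → |·| = √(2000²+17²) = √4000289 ≈ 2000.1, ∠ = arctan(17/2000) ≈ 0.49°
|L| = 50 / 3.3574e+05 ≈ 0.00014892
Gain = 20 log₁₀(0.00014892) ≈ -76.54 dB
∠L = 0.00° − 6.30° = -6.30°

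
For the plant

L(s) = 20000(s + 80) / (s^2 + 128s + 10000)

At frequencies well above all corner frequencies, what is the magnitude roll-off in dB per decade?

-20 dB/decade

Each pole contributes −20 dB/decade at high frequency; each zero contributes +20 dB/decade.
Net: 1 zero(s) − 2 pole(s) → -20 dB/decade.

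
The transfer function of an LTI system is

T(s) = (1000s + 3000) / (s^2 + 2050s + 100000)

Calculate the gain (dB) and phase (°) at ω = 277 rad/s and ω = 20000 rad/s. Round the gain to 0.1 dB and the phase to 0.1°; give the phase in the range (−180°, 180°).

Substitute s = j277:
Numerator: 1000(j277) + 3000 = 3000 + j277000
Denominator: (j277)^2 + 2050(j277) + 100000 = 23271 + j567850
|N| = √(3000² + 277000²) ≈ 2.7702e+05, ∠N ≈ 89.38°
|D| = √(23271² + 567850²) ≈ 5.6833e+05, ∠D ≈ 87.65°
|T| = 2.7702e+05 / 5.6833e+05 ≈ 0.48743
Gain = 20 log₁₀(0.48743) ≈ -6.24 dB
∠T = 89.38° − 87.65° = 1.73°

Substitute s = j20000:
Numerator: 1000(j20000) + 3000 = 3000 + j20000000
Denominator: (j20000)^2 + 2050(j20000) + 100000 = -399900000 + j41000000
|N| = √(3000² + 20000000²) ≈ 2e+07, ∠N ≈ 89.99°
|D| = √(399900000² + 41000000²) ≈ 4.02e+08, ∠D ≈ 174.15°
|T| = 2e+07 / 4.02e+08 ≈ 0.049751
Gain = 20 log₁₀(0.049751) ≈ -26.06 dB
∠T = 89.99° − 174.15° = -84.16°

ω = 277: -6.2 dB, 1.7°; ω = 20000: -26.1 dB, -84.2°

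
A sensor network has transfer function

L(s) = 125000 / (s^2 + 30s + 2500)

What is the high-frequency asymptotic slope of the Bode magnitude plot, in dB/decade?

-40 dB/decade

Each pole contributes −20 dB/decade at high frequency; each zero contributes +20 dB/decade.
Net: 0 zero(s) − 2 pole(s) → -40 dB/decade.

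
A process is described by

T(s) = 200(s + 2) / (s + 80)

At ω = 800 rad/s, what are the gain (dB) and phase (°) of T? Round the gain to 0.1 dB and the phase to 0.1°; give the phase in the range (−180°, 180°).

At s = jω = j800:
zero (s+2): 2 + j800 → |·| = √(2²+800²) = √640004 ≈ 800, ∠ = arctan(800/2) ≈ 89.86°
pole (s+80): 80 + j800 → |·| = √(80²+800²) = √646400 ≈ 803.99, ∠ = arctan(800/80) ≈ 84.29°
|T| = 200 · 800 / 803.99 ≈ 199.01
Gain = 20 log₁₀(199.01) ≈ 45.98 dB
∠T = 89.86° − 84.29° = 5.57°

46.0 dB, 5.6°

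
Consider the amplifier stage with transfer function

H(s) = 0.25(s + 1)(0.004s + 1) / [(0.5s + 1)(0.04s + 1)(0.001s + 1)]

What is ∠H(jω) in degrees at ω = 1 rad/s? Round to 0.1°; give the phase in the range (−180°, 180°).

16.3°

At ω = 1 rad/s:
zero (1 + j1·1) = 1 + j1 → |·| ≈ 1.4142, ∠ ≈ 45.00°
zero (1 + j1·0.004) = 1 + j0.004 → |·| ≈ 1, ∠ ≈ 0.23°
pole (1 + j1·0.5) = 1 + j0.5 → |·| ≈ 1.118, ∠ ≈ 26.57°
pole (1 + j1·0.04) = 1 + j0.04 → |·| ≈ 1.0008, ∠ ≈ 2.29°
pole (1 + j1·0.001) = 1 + j0.001 → |·| ≈ 1, ∠ ≈ 0.06°
∠H = (45.00° + 0.23°) − (26.57° + 2.29° + 0.06°) = 16.31°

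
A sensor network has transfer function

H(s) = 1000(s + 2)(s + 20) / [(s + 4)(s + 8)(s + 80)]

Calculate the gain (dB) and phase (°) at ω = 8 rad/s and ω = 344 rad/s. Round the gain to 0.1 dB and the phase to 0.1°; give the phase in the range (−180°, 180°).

ω = 8: 26.8 dB, -16.4°; ω = 344: 9.1 dB, -78.6°

At s = jω = j8:
zero (s+2): 2 + j8 → |·| = √(2²+8²) = √68 ≈ 8.2462, ∠ = arctan(8/2) ≈ 75.96°
zero (s+20): 20 + j8 → |·| = √(20²+8²) = √464 ≈ 21.541, ∠ = arctan(8/20) ≈ 21.80°
pole (s+4): 4 + j8 → |·| = √(4²+8²) = √80 ≈ 8.9443, ∠ = arctan(8/4) ≈ 63.43°
pole (s+8): 8 + j8 → |·| = √(8²+8²) = √128 ≈ 11.314, ∠ = arctan(8/8) ≈ 45.00°
pole (s+80): 80 + j8 → |·| = √(80²+8²) = √6464 ≈ 80.399, ∠ = arctan(8/80) ≈ 5.71°
|H| = 1000 · 177.63 / 8136 ≈ 21.833
Gain = 20 log₁₀(21.833) ≈ 26.78 dB
∠H = 97.76° − 114.14° = -16.38°

At s = jω = j344:
zero (s+2): 2 + j344 → |·| = √(2²+344²) = √118340 ≈ 344.01, ∠ = arctan(344/2) ≈ 89.67°
zero (s+20): 20 + j344 → |·| = √(20²+344²) = √118736 ≈ 344.58, ∠ = arctan(344/20) ≈ 86.67°
pole (s+4): 4 + j344 → |·| = √(4²+344²) = √118352 ≈ 344.02, ∠ = arctan(344/4) ≈ 89.33°
pole (s+8): 8 + j344 → |·| = √(8²+344²) = √118400 ≈ 344.09, ∠ = arctan(344/8) ≈ 88.67°
pole (s+80): 80 + j344 → |·| = √(80²+344²) = √124736 ≈ 353.18, ∠ = arctan(344/80) ≈ 76.91°
|H| = 1000 · 1.1854e+05 / 4.1807e+07 ≈ 2.8354
Gain = 20 log₁₀(2.8354) ≈ 9.05 dB
∠H = 176.34° − 254.91° = -78.57°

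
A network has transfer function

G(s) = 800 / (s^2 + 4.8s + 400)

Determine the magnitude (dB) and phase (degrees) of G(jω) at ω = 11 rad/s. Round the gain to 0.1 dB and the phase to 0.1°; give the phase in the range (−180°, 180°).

At s = jω = j11:
quadratic: (j11)² + 4.8·j11 + 400 = 279 + j52.8 → |·| ≈ 283.95, ∠ ≈ 10.72°
|G| = 800 / 283.95 ≈ 2.8174
Gain = 20 log₁₀(2.8174) ≈ 9.00 dB
∠G = 0.00° − 10.72° = -10.72°

9.0 dB, -10.7°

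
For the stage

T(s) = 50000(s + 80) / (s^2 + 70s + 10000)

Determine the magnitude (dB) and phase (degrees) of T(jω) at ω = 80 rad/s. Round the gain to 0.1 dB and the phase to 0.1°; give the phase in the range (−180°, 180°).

At s = jω = j80:
zero (s+80): 80 + j80 → |·| = √(80²+80²) = √12800 ≈ 113.14, ∠ = arctan(80/80) ≈ 45.00°
quadratic: (j80)² + 70·j80 + 10000 = 3600 + j5600 → |·| ≈ 6657.3, ∠ ≈ 57.26°
|T| = 50000 · 113.14 / 6657.3 ≈ 849.74
Gain = 20 log₁₀(849.74) ≈ 58.59 dB
∠T = 45.00° − 57.26° = -12.26°

58.6 dB, -12.3°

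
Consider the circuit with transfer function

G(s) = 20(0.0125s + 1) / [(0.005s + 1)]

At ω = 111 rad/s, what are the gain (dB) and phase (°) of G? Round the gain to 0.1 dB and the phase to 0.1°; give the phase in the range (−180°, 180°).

29.5 dB, 25.2°

At ω = 111 rad/s:
zero (1 + j111·0.0125) = 1 + j1.3875 → |·| ≈ 1.7103, ∠ ≈ 54.22°
pole (1 + j111·0.005) = 1 + j0.555 → |·| ≈ 1.1437, ∠ ≈ 29.03°
|G| = 20 · 1.7103 / (1.1437) ≈ 29.908
Gain = 20 log₁₀(29.908) ≈ 29.52 dB
∠G = (54.22°) − (29.03°) = 25.19°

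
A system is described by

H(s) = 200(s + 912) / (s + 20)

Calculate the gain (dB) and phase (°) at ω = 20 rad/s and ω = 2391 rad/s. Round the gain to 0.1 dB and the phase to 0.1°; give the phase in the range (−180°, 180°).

At s = jω = j20:
zero (s+912): 912 + j20 → |·| = √(912²+20²) = √832144 ≈ 912.22, ∠ = arctan(20/912) ≈ 1.26°
pole (s+20): 20 + j20 → |·| = √(20²+20²) = √800 ≈ 28.284, ∠ = arctan(20/20) ≈ 45.00°
|H| = 200 · 912.22 / 28.284 ≈ 6450.4
Gain = 20 log₁₀(6450.4) ≈ 76.19 dB
∠H = 1.26° − 45.00° = -43.74°

At s = jω = j2391:
zero (s+912): 912 + j2391 → |·| = √(912²+2391²) = √6548625 ≈ 2559, ∠ = arctan(2391/912) ≈ 69.12°
pole (s+20): 20 + j2391 → |·| = √(20²+2391²) = √5717281 ≈ 2391.1, ∠ = arctan(2391/20) ≈ 89.52°
|H| = 200 · 2559 / 2391.1 ≈ 214.04
Gain = 20 log₁₀(214.04) ≈ 46.61 dB
∠H = 69.12° − 89.52° = -20.40°

ω = 20: 76.2 dB, -43.7°; ω = 2391: 46.6 dB, -20.4°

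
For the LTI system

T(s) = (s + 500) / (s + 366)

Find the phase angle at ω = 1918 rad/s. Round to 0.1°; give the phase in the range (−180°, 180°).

-3.8°

Substitute s = j1918:
Numerator: (j1918) + 500 = 500 + j1918
Denominator: (j1918) + 366 = 366 + j1918
|N| = √(500² + 1918²) ≈ 1982.1, ∠N ≈ 75.39°
|D| = √(366² + 1918²) ≈ 1952.6, ∠D ≈ 79.20°
∠T = 75.39° − 79.20° = -3.81°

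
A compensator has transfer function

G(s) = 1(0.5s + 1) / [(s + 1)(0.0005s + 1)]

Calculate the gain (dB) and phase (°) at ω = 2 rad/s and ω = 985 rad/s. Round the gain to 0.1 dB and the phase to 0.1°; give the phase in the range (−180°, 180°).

ω = 2: -4.0 dB, -18.5°; ω = 985: -7.0 dB, -26.3°

At ω = 2 rad/s:
zero (1 + j2·0.5) = 1 + j1 → |·| ≈ 1.4142, ∠ ≈ 45.00°
pole (1 + j2·1) = 1 + j2 → |·| ≈ 2.2361, ∠ ≈ 63.43°
pole (1 + j2·0.0005) = 1 + j0.001 → |·| ≈ 1, ∠ ≈ 0.06°
|G| = 1 · 1.4142 / (2.2361 · 1) ≈ 0.63244
Gain = 20 log₁₀(0.63244) ≈ -3.98 dB
∠G = (45.00°) − (63.43° + 0.06°) = -18.49°

At ω = 985 rad/s:
zero (1 + j985·0.5) = 1 + j492.5 → |·| ≈ 492.5, ∠ ≈ 89.88°
pole (1 + j985·1) = 1 + j985 → |·| ≈ 985, ∠ ≈ 89.94°
pole (1 + j985·0.0005) = 1 + j0.4925 → |·| ≈ 1.1147, ∠ ≈ 26.22°
|G| = 1 · 492.5 / (985 · 1.1147) ≈ 0.44855
Gain = 20 log₁₀(0.44855) ≈ -6.96 dB
∠G = (89.88°) − (89.94° + 26.22°) = -26.28°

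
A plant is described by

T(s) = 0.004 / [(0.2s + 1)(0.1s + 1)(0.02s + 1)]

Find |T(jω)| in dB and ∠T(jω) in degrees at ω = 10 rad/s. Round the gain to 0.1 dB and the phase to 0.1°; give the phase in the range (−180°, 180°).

-58.1 dB, -119.7°

At ω = 10 rad/s:
pole (1 + j10·0.2) = 1 + j2 → |·| ≈ 2.2361, ∠ ≈ 63.43°
pole (1 + j10·0.1) = 1 + j1 → |·| ≈ 1.4142, ∠ ≈ 45.00°
pole (1 + j10·0.02) = 1 + j0.2 → |·| ≈ 1.0198, ∠ ≈ 11.31°
|T| = 0.004 · 1 / (2.2361 · 1.4142 · 1.0198) ≈ 0.0012403
Gain = 20 log₁₀(0.0012403) ≈ -58.13 dB
∠T = (0°) − (63.43° + 45.00° + 11.31°) = -119.74°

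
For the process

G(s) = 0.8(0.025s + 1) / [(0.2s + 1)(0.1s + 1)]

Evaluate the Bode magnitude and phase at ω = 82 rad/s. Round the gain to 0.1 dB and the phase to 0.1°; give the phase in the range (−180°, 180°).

At ω = 82 rad/s:
zero (1 + j82·0.025) = 1 + j2.05 → |·| ≈ 2.2809, ∠ ≈ 64.00°
pole (1 + j82·0.2) = 1 + j16.4 → |·| ≈ 16.43, ∠ ≈ 86.51°
pole (1 + j82·0.1) = 1 + j8.2 → |·| ≈ 8.2608, ∠ ≈ 83.05°
|G| = 0.8 · 2.2809 / (16.43 · 8.2608) ≈ 0.013444
Gain = 20 log₁₀(0.013444) ≈ -37.43 dB
∠G = (64.00°) − (86.51° + 83.05°) = -105.56°

-37.4 dB, -105.6°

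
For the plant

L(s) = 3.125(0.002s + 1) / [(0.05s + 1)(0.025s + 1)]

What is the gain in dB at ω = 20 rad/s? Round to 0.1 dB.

5.9 dB

At ω = 20 rad/s:
zero (1 + j20·0.002) = 1 + j0.04 → |·| ≈ 1.0008, ∠ ≈ 2.29°
pole (1 + j20·0.05) = 1 + j1 → |·| ≈ 1.4142, ∠ ≈ 45.00°
pole (1 + j20·0.025) = 1 + j0.5 → |·| ≈ 1.118, ∠ ≈ 26.57°
|L| = 3.125 · 1.0008 / (1.4142 · 1.118) ≈ 1.9781
Gain = 20 log₁₀(1.9781) ≈ 5.92 dB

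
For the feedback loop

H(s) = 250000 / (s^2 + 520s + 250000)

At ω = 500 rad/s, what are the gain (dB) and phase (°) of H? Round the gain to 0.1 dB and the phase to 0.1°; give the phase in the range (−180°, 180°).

At s = jω = j500:
quadratic: (j500)² + 520·j500 + 250000 = 0 + j260000 → |·| ≈ 2.6e+05, ∠ ≈ 90.00°
|H| = 250000 / 2.6e+05 ≈ 0.96154
Gain = 20 log₁₀(0.96154) ≈ -0.34 dB
∠H = 0.00° − 90.00° = -90.00°

-0.3 dB, -90.0°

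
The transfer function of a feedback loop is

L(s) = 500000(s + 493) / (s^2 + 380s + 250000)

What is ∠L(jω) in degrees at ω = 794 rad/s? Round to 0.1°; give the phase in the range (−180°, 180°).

-83.4°

At s = jω = j794:
zero (s+493): 493 + j794 → |·| = √(493²+794²) = √873485 ≈ 934.6, ∠ = arctan(794/493) ≈ 58.16°
quadratic: (j794)² + 380·j794 + 250000 = -380436 + j301720 → |·| ≈ 4.8556e+05, ∠ ≈ 141.58°
∠L = 58.16° − 141.58° = -83.42°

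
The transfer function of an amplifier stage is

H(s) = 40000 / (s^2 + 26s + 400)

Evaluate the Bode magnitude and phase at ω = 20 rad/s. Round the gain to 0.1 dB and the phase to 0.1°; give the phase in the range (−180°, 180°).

37.7 dB, -90.0°

At s = jω = j20:
quadratic: (j20)² + 26·j20 + 400 = 0 + j520 → |·| ≈ 520, ∠ ≈ 90.00°
|H| = 40000 / 520 ≈ 76.923
Gain = 20 log₁₀(76.923) ≈ 37.72 dB
∠H = 0.00° − 90.00° = -90.00°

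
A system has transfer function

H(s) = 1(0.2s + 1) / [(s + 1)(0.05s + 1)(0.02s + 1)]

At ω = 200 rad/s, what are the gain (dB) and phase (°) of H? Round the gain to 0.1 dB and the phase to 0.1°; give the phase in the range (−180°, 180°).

-46.3 dB, -161.4°

At ω = 200 rad/s:
zero (1 + j200·0.2) = 1 + j40 → |·| ≈ 40.012, ∠ ≈ 88.57°
pole (1 + j200·1) = 1 + j200 → |·| ≈ 200, ∠ ≈ 89.71°
pole (1 + j200·0.05) = 1 + j10 → |·| ≈ 10.05, ∠ ≈ 84.29°
pole (1 + j200·0.02) = 1 + j4 → |·| ≈ 4.1231, ∠ ≈ 75.96°
|H| = 1 · 40.012 / (200 · 10.05 · 4.1231) ≈ 0.004828
Gain = 20 log₁₀(0.004828) ≈ -46.32 dB
∠H = (88.57°) − (89.71° + 84.29° + 75.96°) = -161.39°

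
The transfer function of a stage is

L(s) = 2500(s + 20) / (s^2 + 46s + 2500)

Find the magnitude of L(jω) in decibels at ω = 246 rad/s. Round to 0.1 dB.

At s = jω = j246:
zero (s+20): 20 + j246 → |·| = √(20²+246²) = √60916 ≈ 246.81, ∠ = arctan(246/20) ≈ 85.35°
quadratic: (j246)² + 46·j246 + 2500 = -58016 + j11316 → |·| ≈ 59109, ∠ ≈ 168.96°
|L| = 2500 · 246.81 / 59109 ≈ 10.439
Gain = 20 log₁₀(10.439) ≈ 20.37 dB

20.4 dB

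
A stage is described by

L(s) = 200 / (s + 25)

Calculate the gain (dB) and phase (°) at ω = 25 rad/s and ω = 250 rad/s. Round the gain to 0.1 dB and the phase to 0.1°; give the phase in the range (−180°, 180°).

At s = jω = j25:
pole (s+25): 25 + j25 → |·| = √(25²+25²) = √1250 ≈ 35.355, ∠ = arctan(25/25) ≈ 45.00°
|L| = 200 / 35.355 ≈ 5.6569
Gain = 20 log₁₀(5.6569) ≈ 15.05 dB
∠L = 0.00° − 45.00° = -45.00°

At s = jω = j250:
pole (s+25): 25 + j250 → |·| = √(25²+250²) = √63125 ≈ 251.25, ∠ = arctan(250/25) ≈ 84.29°
|L| = 200 / 251.25 ≈ 0.79602
Gain = 20 log₁₀(0.79602) ≈ -1.98 dB
∠L = 0.00° − 84.29° = -84.29°

ω = 25: 15.1 dB, -45.0°; ω = 250: -2.0 dB, -84.3°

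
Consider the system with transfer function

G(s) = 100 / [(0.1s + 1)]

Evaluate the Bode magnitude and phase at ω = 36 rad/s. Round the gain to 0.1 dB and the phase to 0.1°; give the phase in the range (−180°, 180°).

28.6 dB, -74.5°

At ω = 36 rad/s:
pole (1 + j36·0.1) = 1 + j3.6 → |·| ≈ 3.7363, ∠ ≈ 74.48°
|G| = 100 · 1 / (3.7363) ≈ 26.764
Gain = 20 log₁₀(26.764) ≈ 28.55 dB
∠G = (0°) − (74.48°) = -74.48°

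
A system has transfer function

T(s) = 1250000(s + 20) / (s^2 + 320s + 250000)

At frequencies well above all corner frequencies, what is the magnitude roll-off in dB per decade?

-20 dB/decade

Each pole contributes −20 dB/decade at high frequency; each zero contributes +20 dB/decade.
Net: 1 zero(s) − 2 pole(s) → -20 dB/decade.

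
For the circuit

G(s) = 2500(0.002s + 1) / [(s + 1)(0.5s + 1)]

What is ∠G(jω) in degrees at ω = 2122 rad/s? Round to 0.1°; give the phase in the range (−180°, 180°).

At ω = 2122 rad/s:
zero (1 + j2122·0.002) = 1 + j4.244 → |·| ≈ 4.3602, ∠ ≈ 76.74°
pole (1 + j2122·1) = 1 + j2122 → |·| ≈ 2122, ∠ ≈ 89.97°
pole (1 + j2122·0.5) = 1 + j1061 → |·| ≈ 1061, ∠ ≈ 89.95°
∠G = (76.74°) − (89.97° + 89.95°) = -103.18°

-103.2°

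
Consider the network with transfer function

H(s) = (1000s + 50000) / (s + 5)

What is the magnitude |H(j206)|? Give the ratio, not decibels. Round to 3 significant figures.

1.03e+03

Substitute s = j206:
Numerator: 1000(j206) + 50000 = 50000 + j206000
Denominator: (j206) + 5 = 5 + j206
|N| = √(50000² + 206000²) ≈ 2.1198e+05, ∠N ≈ 76.36°
|D| = √(5² + 206²) ≈ 206.06, ∠D ≈ 88.61°
|H| = 2.1198e+05 / 206.06 ≈ 1028.7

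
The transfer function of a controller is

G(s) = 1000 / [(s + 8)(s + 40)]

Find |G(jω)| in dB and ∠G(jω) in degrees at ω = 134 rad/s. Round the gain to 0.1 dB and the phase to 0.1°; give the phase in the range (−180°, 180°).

-25.5 dB, -160.0°

At s = jω = j134:
pole (s+8): 8 + j134 → |·| = √(8²+134²) = √18020 ≈ 134.24, ∠ = arctan(134/8) ≈ 86.58°
pole (s+40): 40 + j134 → |·| = √(40²+134²) = √19556 ≈ 139.84, ∠ = arctan(134/40) ≈ 73.38°
|G| = 1000 / 18772 ≈ 0.053271
Gain = 20 log₁₀(0.053271) ≈ -25.47 dB
∠G = 0.00° − 159.96° = -159.96°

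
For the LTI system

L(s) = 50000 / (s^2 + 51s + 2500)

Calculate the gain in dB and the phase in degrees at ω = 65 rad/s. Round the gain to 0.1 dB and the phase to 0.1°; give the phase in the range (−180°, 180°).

At s = jω = j65:
quadratic: (j65)² + 51·j65 + 2500 = -1725 + j3315 → |·| ≈ 3737, ∠ ≈ 117.49°
|L| = 50000 / 3737 ≈ 13.38
Gain = 20 log₁₀(13.38) ≈ 22.53 dB
∠L = 0.00° − 117.49° = -117.49°

22.5 dB, -117.5°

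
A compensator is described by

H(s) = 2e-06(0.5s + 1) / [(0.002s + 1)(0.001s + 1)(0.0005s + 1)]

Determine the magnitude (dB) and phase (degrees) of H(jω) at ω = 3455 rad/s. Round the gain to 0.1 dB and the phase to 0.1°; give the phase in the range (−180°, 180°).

At ω = 3455 rad/s:
zero (1 + j3455·0.5) = 1 + j1727.5 → |·| ≈ 1727.5, ∠ ≈ 89.97°
pole (1 + j3455·0.002) = 1 + j6.91 → |·| ≈ 6.982, ∠ ≈ 81.77°
pole (1 + j3455·0.001) = 1 + j3.455 → |·| ≈ 3.5968, ∠ ≈ 73.86°
pole (1 + j3455·0.0005) = 1 + j1.7275 → |·| ≈ 1.9961, ∠ ≈ 59.93°
|H| = 2e-06 · 1727.5 / (6.982 · 3.5968 · 1.9961) ≈ 6.8924e-05
Gain = 20 log₁₀(6.8924e-05) ≈ -83.23 dB
∠H = (89.97°) − (81.77° + 73.86° + 59.93°) = -125.59°

-83.2 dB, -125.6°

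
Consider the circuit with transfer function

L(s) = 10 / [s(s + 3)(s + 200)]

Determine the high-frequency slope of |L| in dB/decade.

Each pole contributes −20 dB/decade at high frequency; each zero contributes +20 dB/decade.
Net: 0 zero(s) − 3 pole(s) → -60 dB/decade.

-60 dB/decade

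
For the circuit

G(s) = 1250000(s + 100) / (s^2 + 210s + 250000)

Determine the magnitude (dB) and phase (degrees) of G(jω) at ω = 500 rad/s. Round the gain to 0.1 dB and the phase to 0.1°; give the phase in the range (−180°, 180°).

75.7 dB, -11.3°

At s = jω = j500:
zero (s+100): 100 + j500 → |·| = √(100²+500²) = √260000 ≈ 509.9, ∠ = arctan(500/100) ≈ 78.69°
quadratic: (j500)² + 210·j500 + 250000 = 0 + j105000 → |·| ≈ 1.05e+05, ∠ ≈ 90.00°
|G| = 1250000 · 509.9 / 1.05e+05 ≈ 6070.2
Gain = 20 log₁₀(6070.2) ≈ 75.66 dB
∠G = 78.69° − 90.00° = -11.31°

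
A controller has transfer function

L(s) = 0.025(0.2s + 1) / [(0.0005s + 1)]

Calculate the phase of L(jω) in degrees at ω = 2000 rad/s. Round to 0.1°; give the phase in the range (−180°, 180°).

At ω = 2000 rad/s:
zero (1 + j2000·0.2) = 1 + j400 → |·| ≈ 400, ∠ ≈ 89.86°
pole (1 + j2000·0.0005) = 1 + j1 → |·| ≈ 1.4142, ∠ ≈ 45.00°
∠L = (89.86°) − (45.00°) = 44.86°

44.9°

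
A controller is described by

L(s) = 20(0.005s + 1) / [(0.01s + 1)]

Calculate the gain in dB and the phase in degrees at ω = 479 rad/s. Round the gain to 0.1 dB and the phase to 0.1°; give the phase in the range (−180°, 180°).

At ω = 479 rad/s:
zero (1 + j479·0.005) = 1 + j2.395 → |·| ≈ 2.5954, ∠ ≈ 67.34°
pole (1 + j479·0.01) = 1 + j4.79 → |·| ≈ 4.8933, ∠ ≈ 78.21°
|L| = 20 · 2.5954 / (4.8933) ≈ 10.608
Gain = 20 log₁₀(10.608) ≈ 20.51 dB
∠L = (67.34°) − (78.21°) = -10.87°

20.5 dB, -10.9°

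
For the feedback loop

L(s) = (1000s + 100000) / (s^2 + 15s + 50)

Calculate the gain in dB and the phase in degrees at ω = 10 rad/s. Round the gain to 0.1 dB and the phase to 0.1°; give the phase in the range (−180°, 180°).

Substitute s = j10:
Numerator: 1000(j10) + 100000 = 100000 + j10000
Denominator: (j10)^2 + 15(j10) + 50 = -50 + j150
|N| = √(100000² + 10000²) ≈ 1.005e+05, ∠N ≈ 5.71°
|D| = √(50² + 150²) ≈ 158.11, ∠D ≈ 108.43°
|L| = 1.005e+05 / 158.11 ≈ 635.63
Gain = 20 log₁₀(635.63) ≈ 56.06 dB
∠L = 5.71° − 108.43° = -102.72°

56.1 dB, -102.7°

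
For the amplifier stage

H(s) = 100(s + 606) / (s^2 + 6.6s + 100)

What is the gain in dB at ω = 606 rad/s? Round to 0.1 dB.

-12.6 dB

At s = jω = j606:
zero (s+606): 606 + j606 → |·| = √(606²+606²) = √734472 ≈ 857.01, ∠ = arctan(606/606) ≈ 45.00°
quadratic: (j606)² + 6.6·j606 + 100 = -367136 + j3999.6 → |·| ≈ 3.6716e+05, ∠ ≈ 179.38°
|H| = 100 · 857.01 / 3.6716e+05 ≈ 0.23342
Gain = 20 log₁₀(0.23342) ≈ -12.64 dB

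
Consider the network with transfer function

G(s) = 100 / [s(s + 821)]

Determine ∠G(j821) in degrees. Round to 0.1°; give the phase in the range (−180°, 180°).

At s = jω = j821:
pole (s+821): 821 + j821 → |·| = √(821²+821²) = √1348082 ≈ 1161.1, ∠ = arctan(821/821) ≈ 45.00°
pole at origin: |s| = 821, ∠ = 90.00° (in denominator)
∠G = 0.00° − 135.00° = -135.00°

-135.0°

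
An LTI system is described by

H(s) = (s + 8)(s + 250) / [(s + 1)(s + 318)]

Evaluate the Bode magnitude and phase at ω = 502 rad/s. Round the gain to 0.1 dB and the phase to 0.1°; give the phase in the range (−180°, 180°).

At s = jω = j502:
zero (s+8): 8 + j502 → |·| = √(8²+502²) = √252068 ≈ 502.06, ∠ = arctan(502/8) ≈ 89.09°
zero (s+250): 250 + j502 → |·| = √(250²+502²) = √314504 ≈ 560.81, ∠ = arctan(502/250) ≈ 63.53°
pole (s+1): 1 + j502 → |·| = √(1²+502²) = √252005 ≈ 502, ∠ = arctan(502/1) ≈ 89.89°
pole (s+318): 318 + j502 → |·| = √(318²+502²) = √353128 ≈ 594.25, ∠ = arctan(502/318) ≈ 57.65°
|H| = 1 · 2.8156e+05 / 2.9831e+05 ≈ 0.94385
Gain = 20 log₁₀(0.94385) ≈ -0.50 dB
∠H = 152.62° − 147.54° = 5.08°

-0.5 dB, 5.1°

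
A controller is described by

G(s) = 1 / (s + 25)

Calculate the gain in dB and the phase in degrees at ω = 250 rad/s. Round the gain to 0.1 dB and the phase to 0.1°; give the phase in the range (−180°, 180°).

At s = jω = j250:
pole (s+25): 25 + j250 → |·| = √(25²+250²) = √63125 ≈ 251.25, ∠ = arctan(250/25) ≈ 84.29°
|G| = 1 / 251.25 ≈ 0.0039801
Gain = 20 log₁₀(0.0039801) ≈ -48.00 dB
∠G = 0.00° − 84.29° = -84.29°

-48.0 dB, -84.3°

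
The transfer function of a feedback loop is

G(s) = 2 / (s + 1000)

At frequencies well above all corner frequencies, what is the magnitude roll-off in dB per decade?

-20 dB/decade

Each pole contributes −20 dB/decade at high frequency; each zero contributes +20 dB/decade.
Net: 0 zero(s) − 1 pole(s) → -20 dB/decade.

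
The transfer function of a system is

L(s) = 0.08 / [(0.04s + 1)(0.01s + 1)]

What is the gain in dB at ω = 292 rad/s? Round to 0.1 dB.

At ω = 292 rad/s:
pole (1 + j292·0.04) = 1 + j11.68 → |·| ≈ 11.723, ∠ ≈ 85.11°
pole (1 + j292·0.01) = 1 + j2.92 → |·| ≈ 3.0865, ∠ ≈ 71.10°
|L| = 0.08 · 1 / (11.723 · 3.0865) ≈ 0.002211
Gain = 20 log₁₀(0.002211) ≈ -53.11 dB

-53.1 dB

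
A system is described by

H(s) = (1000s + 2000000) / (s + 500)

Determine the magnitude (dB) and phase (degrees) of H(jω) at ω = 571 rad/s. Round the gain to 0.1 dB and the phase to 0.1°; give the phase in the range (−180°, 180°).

68.8 dB, -32.9°

Substitute s = j571:
Numerator: 1000(j571) + 2000000 = 2000000 + j571000
Denominator: (j571) + 500 = 500 + j571
|N| = √(2000000² + 571000²) ≈ 2.0799e+06, ∠N ≈ 15.93°
|D| = √(500² + 571²) ≈ 758.97, ∠D ≈ 48.79°
|H| = 2.0799e+06 / 758.97 ≈ 2740.4
Gain = 20 log₁₀(2740.4) ≈ 68.76 dB
∠H = 15.93° − 48.79° = -32.86°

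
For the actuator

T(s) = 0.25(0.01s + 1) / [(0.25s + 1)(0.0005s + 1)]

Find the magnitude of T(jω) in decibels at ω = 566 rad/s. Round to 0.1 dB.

At ω = 566 rad/s:
zero (1 + j566·0.01) = 1 + j5.66 → |·| ≈ 5.7477, ∠ ≈ 79.98°
pole (1 + j566·0.25) = 1 + j141.5 → |·| ≈ 141.5, ∠ ≈ 89.60°
pole (1 + j566·0.0005) = 1 + j0.283 → |·| ≈ 1.0393, ∠ ≈ 15.80°
|T| = 0.25 · 5.7477 / (141.5 · 1.0393) ≈ 0.0097709
Gain = 20 log₁₀(0.0097709) ≈ -40.20 dB

-40.2 dB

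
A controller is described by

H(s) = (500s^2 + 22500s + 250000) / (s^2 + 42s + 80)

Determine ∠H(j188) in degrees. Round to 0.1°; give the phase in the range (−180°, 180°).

Substitute s = j188:
Numerator: 500(j188)^2 + 22500(j188) + 250000 = -17422000 + j4230000
Denominator: (j188)^2 + 42(j188) + 80 = -35264 + j7896
|N| = √(17422000² + 4230000²) ≈ 1.7928e+07, ∠N ≈ 166.35°
|D| = √(35264² + 7896²) ≈ 36137, ∠D ≈ 167.38°
∠H = 166.35° − 167.38° = -1.03°

-1.0°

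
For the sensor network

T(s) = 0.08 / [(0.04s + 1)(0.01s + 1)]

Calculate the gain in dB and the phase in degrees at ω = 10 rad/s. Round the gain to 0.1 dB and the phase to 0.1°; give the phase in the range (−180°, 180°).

-22.6 dB, -27.5°

At ω = 10 rad/s:
pole (1 + j10·0.04) = 1 + j0.4 → |·| ≈ 1.077, ∠ ≈ 21.80°
pole (1 + j10·0.01) = 1 + j0.1 → |·| ≈ 1.005, ∠ ≈ 5.71°
|T| = 0.08 · 1 / (1.077 · 1.005) ≈ 0.073911
Gain = 20 log₁₀(0.073911) ≈ -22.63 dB
∠T = (0°) − (21.80° + 5.71°) = -27.51°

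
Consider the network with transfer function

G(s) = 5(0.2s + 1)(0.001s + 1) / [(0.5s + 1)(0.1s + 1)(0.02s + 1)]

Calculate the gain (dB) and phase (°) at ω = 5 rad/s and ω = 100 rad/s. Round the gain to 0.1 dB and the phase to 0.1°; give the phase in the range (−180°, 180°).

ω = 5: 7.4 dB, -55.2°; ω = 100: -21.0 dB, -143.7°

At ω = 5 rad/s:
zero (1 + j5·0.2) = 1 + j1 → |·| ≈ 1.4142, ∠ ≈ 45.00°
zero (1 + j5·0.001) = 1 + j0.005 → |·| ≈ 1, ∠ ≈ 0.29°
pole (1 + j5·0.5) = 1 + j2.5 → |·| ≈ 2.6926, ∠ ≈ 68.20°
pole (1 + j5·0.1) = 1 + j0.5 → |·| ≈ 1.118, ∠ ≈ 26.57°
pole (1 + j5·0.02) = 1 + j0.1 → |·| ≈ 1.005, ∠ ≈ 5.71°
|G| = 5 · 1.4142 · 1 / (2.6926 · 1.118 · 1.005) ≈ 2.3372
Gain = 20 log₁₀(2.3372) ≈ 7.37 dB
∠G = (45.00° + 0.29°) − (68.20° + 26.57° + 5.71°) = -55.19°

At ω = 100 rad/s:
zero (1 + j100·0.2) = 1 + j20 → |·| ≈ 20.025, ∠ ≈ 87.14°
zero (1 + j100·0.001) = 1 + j0.1 → |·| ≈ 1.005, ∠ ≈ 5.71°
pole (1 + j100·0.5) = 1 + j50 → |·| ≈ 50.01, ∠ ≈ 88.85°
pole (1 + j100·0.1) = 1 + j10 → |·| ≈ 10.05, ∠ ≈ 84.29°
pole (1 + j100·0.02) = 1 + j2 → |·| ≈ 2.2361, ∠ ≈ 63.43°
|G| = 5 · 20.025 · 1.005 / (50.01 · 10.05 · 2.2361) ≈ 0.089535
Gain = 20 log₁₀(0.089535) ≈ -20.96 dB
∠G = (87.14° + 5.71°) − (88.85° + 84.29° + 63.43°) = -143.72°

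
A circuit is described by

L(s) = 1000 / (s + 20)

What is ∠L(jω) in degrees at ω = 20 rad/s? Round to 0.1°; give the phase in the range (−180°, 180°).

-45.0°

Substitute s = j20:
Numerator: 1000 = 1000 + j0
Denominator: (j20) + 20 = 20 + j20
|N| = √(1000² + 0²) ≈ 1000, ∠N ≈ 0.00°
|D| = √(20² + 20²) ≈ 28.284, ∠D ≈ 45.00°
∠L = 0.00° − 45.00° = -45.00°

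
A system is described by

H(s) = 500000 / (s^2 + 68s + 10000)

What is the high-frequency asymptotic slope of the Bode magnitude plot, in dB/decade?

-40 dB/decade

Each pole contributes −20 dB/decade at high frequency; each zero contributes +20 dB/decade.
Net: 0 zero(s) − 2 pole(s) → -40 dB/decade.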